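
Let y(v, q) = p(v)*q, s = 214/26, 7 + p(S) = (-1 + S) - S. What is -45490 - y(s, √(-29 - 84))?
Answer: -45490 + 8*I*√113 ≈ -45490.0 + 85.041*I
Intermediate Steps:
p(S) = -8 (p(S) = -7 + ((-1 + S) - S) = -7 - 1 = -8)
s = 107/13 (s = 214*(1/26) = 107/13 ≈ 8.2308)
y(v, q) = -8*q
-45490 - y(s, √(-29 - 84)) = -45490 - (-8)*√(-29 - 84) = -45490 - (-8)*√(-113) = -45490 - (-8)*I*√113 = -45490 + 8*I*√113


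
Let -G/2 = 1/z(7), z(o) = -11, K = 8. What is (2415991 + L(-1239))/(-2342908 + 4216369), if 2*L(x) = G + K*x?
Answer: 8840462/6869357 ≈ 1.2869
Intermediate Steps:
G = 2/11 (G = -2/(-11) = -2*(-1/11) = 2/11 ≈ 0.18182)
L(x) = 1/11 + 4*x (L(x) = (2/11 + 8*x)/2 = 1/11 + 4*x)
(2415991 + L(-1239))/(-2342908 + 4216369) = (2415991 + (1/11 + 4*(-1239)))/(-2342908 + 4216369) = (2415991 + (1/11 - 4956))/1873461 = (2415991 - 54515/11)*(1/1873461) = (26521386/11)*(1/1873461) = 8840462/6869357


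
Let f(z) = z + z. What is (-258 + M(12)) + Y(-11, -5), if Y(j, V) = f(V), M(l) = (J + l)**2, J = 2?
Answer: -72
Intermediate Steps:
f(z) = 2*z
M(l) = (2 + l)**2
Y(j, V) = 2*V
(-258 + M(12)) + Y(-11, -5) = (-258 + (2 + 12)**2) + 2*(-5) = (-258 + 14**2) - 10 = (-258 + 196) - 10 = -62 - 10 = -72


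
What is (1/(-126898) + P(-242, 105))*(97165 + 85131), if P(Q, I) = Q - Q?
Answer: -91148/63449 ≈ -1.4366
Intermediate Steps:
P(Q, I) = 0
(1/(-126898) + P(-242, 105))*(97165 + 85131) = (1/(-126898) + 0)*(97165 + 85131) = (-1/126898 + 0)*182296 = -1/126898*182296 = -91148/63449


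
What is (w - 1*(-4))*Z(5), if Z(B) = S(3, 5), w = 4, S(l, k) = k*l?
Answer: 120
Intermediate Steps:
Z(B) = 15 (Z(B) = 5*3 = 15)
(w - 1*(-4))*Z(5) = (4 - 1*(-4))*15 = (4 + 4)*15 = 8*15 = 120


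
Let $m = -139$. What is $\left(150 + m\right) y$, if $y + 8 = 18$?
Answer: $110$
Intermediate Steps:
$y = 10$ ($y = -8 + 18 = 10$)
$\left(150 + m\right) y = \left(150 - 139\right) 10 = 11 \cdot 10 = 110$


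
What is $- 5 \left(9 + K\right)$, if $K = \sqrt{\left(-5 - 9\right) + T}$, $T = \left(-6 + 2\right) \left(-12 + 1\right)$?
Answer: $-45 - 5 \sqrt{30} \approx -72.386$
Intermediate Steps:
$T = 44$ ($T = \left(-4\right) \left(-11\right) = 44$)
$K = \sqrt{30}$ ($K = \sqrt{\left(-5 - 9\right) + 44} = \sqrt{-14 + 44} = \sqrt{30} \approx 5.4772$)
$- 5 \left(9 + K\right) = - 5 \left(9 + \sqrt{30}\right) = -45 - 5 \sqrt{30}$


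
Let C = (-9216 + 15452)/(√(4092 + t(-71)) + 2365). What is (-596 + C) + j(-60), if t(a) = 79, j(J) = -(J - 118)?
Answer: -26993912/64989 - 3118*√4171/2794527 ≈ -415.43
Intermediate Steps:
j(J) = 118 - J (j(J) = -(-118 + J) = 118 - J)
C = 6236/(2365 + √4171) (C = (-9216 + 15452)/(√(4092 + 79) + 2365) = 6236/(√4171 + 2365) = 6236/(2365 + √4171) ≈ 2.5667)
(-596 + C) + j(-60) = (-596 + (171490/64989 - 3118*√4171/2794527)) + (118 - 1*(-60)) = (-38561954/64989 - 3118*√4171/2794527) + (118 + 60) = (-38561954/64989 - 3118*√4171/2794527) + 178 = -26993912/64989 - 3118*√4171/2794527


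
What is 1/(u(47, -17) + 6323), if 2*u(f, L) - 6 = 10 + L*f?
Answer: 2/11863 ≈ 0.00016859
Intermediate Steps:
u(f, L) = 8 + L*f/2 (u(f, L) = 3 + (10 + L*f)/2 = 3 + (5 + L*f/2) = 8 + L*f/2)
1/(u(47, -17) + 6323) = 1/((8 + (1/2)*(-17)*47) + 6323) = 1/((8 - 799/2) + 6323) = 1/(-783/2 + 6323) = 1/(11863/2) = 2/11863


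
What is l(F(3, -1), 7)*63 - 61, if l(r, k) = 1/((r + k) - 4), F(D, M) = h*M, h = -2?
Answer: -242/5 ≈ -48.400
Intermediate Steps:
F(D, M) = -2*M
l(r, k) = 1/(-4 + k + r) (l(r, k) = 1/((k + r) - 4) = 1/(-4 + k + r))
l(F(3, -1), 7)*63 - 61 = 63/(-4 + 7 - 2*(-1)) - 61 = 63/(-4 + 7 + 2) - 61 = 63/5 - 61 = -242/5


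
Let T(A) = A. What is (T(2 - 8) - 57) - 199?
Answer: -262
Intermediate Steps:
(T(2 - 8) - 57) - 199 = ((2 - 8) - 57) - 199 = (-6 - 57) - 199 = -63 - 199 = -262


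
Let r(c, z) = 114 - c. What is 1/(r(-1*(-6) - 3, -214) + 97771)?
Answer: 1/97882 ≈ 1.0216e-5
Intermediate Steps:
1/(r(-1*(-6) - 3, -214) + 97771) = 1/((114 - (-1*(-6) - 3)) + 97771) = 1/((114 - (6 - 3)) + 97771) = 1/((114 - 1*3) + 97771) = 1/((114 - 3) + 97771) = 1/(111 + 97771) = 1/97882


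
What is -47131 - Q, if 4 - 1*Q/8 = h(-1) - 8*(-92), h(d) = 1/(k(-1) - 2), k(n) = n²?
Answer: -41283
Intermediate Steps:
h(d) = -1 (h(d) = 1/((-1)² - 2) = 1/(1 - 2) = 1/(-1) = -1)
Q = -5848 (Q = 32 - 8*(-1 - 8*(-92)) = 32 - 8*(-1 + 736) = 32 - 8*735 = 32 - 5880 = -5848)
-47131 - Q = -47131 - 1*(-5848) = -47131 + 5848 = -41283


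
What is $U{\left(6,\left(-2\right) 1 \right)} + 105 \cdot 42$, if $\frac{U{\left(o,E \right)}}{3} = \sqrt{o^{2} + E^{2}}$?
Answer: $4410 + 6 \sqrt{10} \approx 4429.0$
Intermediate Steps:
$U{\left(o,E \right)} = 3 \sqrt{E^{2} + o^{2}}$ ($U{\left(o,E \right)} = 3 \sqrt{o^{2} + E^{2}} = 3 \sqrt{E^{2} + o^{2}}$)
$U{\left(6,\left(-2\right) 1 \right)} + 105 \cdot 42 = 3 \sqrt{\left(\left(-2\right) 1\right)^{2} + 6^{2}} + 105 \cdot 42 = 3 \sqrt{\left(-2\right)^{2} + 36} + 4410 = 3 \sqrt{4 + 36} + 4410 = 3 \sqrt{40} + 4410 = 3 \cdot 2 \sqrt{10} + 4410 = 6 \sqrt{10} + 4410 = 4410 + 6 \sqrt{10}$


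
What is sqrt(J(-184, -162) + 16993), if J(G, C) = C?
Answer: sqrt(16831) ≈ 129.73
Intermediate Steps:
sqrt(J(-184, -162) + 16993) = sqrt(-162 + 16993) = sqrt(16831)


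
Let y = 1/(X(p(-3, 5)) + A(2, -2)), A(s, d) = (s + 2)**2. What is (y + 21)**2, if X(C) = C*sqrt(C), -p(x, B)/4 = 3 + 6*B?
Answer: (-1014172319*I + 3736656*sqrt(33))/(64*(-35933*I + 132*sqrt(33))) ≈ 441.0 + 0.027691*I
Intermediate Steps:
p(x, B) = -12 - 24*B (p(x, B) = -4*(3 + 6*B) = -12 - 24*B)
X(C) = C**(3/2)
A(s, d) = (2 + s)**2
y = 1/(16 - 264*I*sqrt(33)) (y = 1/((-12 - 24*5)**(3/2) + (2 + 2)**2) = 1/((-12 - 120)**(3/2) + 4**2) = 1/((-132)**(3/2) + 16) = 1/(-264*I*sqrt(33) + 16) = 1/(16 - 264*I*sqrt(33)) ≈ 6.956e-6 + 0.00065931*I)
(y + 21)**2 = ((1/143764 + 33*I*sqrt(33)/287528) + 21)**2 = (3019045/143764 + 33*I*sqrt(33)/287528)**2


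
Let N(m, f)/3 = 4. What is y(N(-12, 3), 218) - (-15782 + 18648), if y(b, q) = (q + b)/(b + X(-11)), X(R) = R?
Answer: -2636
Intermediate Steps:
N(m, f) = 12 (N(m, f) = 3*4 = 12)
y(b, q) = (b + q)/(-11 + b) (y(b, q) = (q + b)/(b - 11) = (b + q)/(-11 + b))
y(N(-12, 3), 218) - (-15782 + 18648) = (12 + 218)/(-11 + 12) - (-15782 + 18648) = 230/1 - 1*2866 = 1*230 - 2866 = 230 - 2866 = -2636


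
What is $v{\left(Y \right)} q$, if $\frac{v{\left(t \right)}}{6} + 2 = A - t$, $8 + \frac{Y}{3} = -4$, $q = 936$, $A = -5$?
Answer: $162864$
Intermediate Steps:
$Y = -36$ ($Y = -24 + 3 \left(-4\right) = -24 - 12 = -36$)
$v{\left(t \right)} = -42 - 6 t$ ($v{\left(t \right)} = -12 + 6 \left(-5 - t\right) = -12 - \left(30 + 6 t\right) = -42 - 6 t$)
$v{\left(Y \right)} q = \left(-42 - -216\right) 936 = \left(-42 + 216\right) 936 = 174 \cdot 936 = 162864$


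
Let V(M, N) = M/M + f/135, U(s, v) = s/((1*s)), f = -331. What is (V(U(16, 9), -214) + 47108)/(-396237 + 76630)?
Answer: -6359384/43146945 ≈ -0.14739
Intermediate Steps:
U(s, v) = 1 (U(s, v) = s/s = 1)
V(M, N) = -196/135 (V(M, N) = M/M - 331/135 = 1 - 331*1/135 = 1 - 331/135 = -196/135)
(V(U(16, 9), -214) + 47108)/(-396237 + 76630) = (-196/135 + 47108)/(-396237 + 76630) = (6359384/135)/(-319607) = (6359384/135)*(-1/319607) = -6359384/43146945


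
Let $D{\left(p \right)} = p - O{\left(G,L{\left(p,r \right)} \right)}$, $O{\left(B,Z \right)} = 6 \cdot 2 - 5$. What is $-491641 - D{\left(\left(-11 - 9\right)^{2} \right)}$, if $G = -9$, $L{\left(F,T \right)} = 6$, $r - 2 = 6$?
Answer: $-492034$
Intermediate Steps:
$r = 8$ ($r = 2 + 6 = 8$)
$O{\left(B,Z \right)} = 7$ ($O{\left(B,Z \right)} = 12 - 5 = 7$)
$D{\left(p \right)} = -7 + p$ ($D{\left(p \right)} = p - 7 = -7 + p$)
$-491641 - D{\left(\left(-11 - 9\right)^{2} \right)} = -491641 - \left(-7 + \left(-11 - 9\right)^{2}\right) = -491641 - \left(-7 + \left(-20\right)^{2}\right) = -491641 - \left(-7 + 400\right) = -491641 - 393 = -492034$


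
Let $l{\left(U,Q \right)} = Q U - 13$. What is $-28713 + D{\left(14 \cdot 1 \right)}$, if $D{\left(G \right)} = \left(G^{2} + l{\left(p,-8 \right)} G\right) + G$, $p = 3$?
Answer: $-29021$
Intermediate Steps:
$l{\left(U,Q \right)} = -13 + Q U$
$D{\left(G \right)} = G^{2} - 36 G$ ($D{\left(G \right)} = \left(G^{2} + \left(-13 - 24\right) G\right) + G = \left(G^{2} - 37 G\right) + G = G^{2} - 36 G$)
$-28713 + D{\left(14 \cdot 1 \right)} = -28713 + 14 \cdot 1 \left(-36 + 14 \cdot 1\right) = -28713 + 14 \left(-36 + 14\right) = -28713 + 14 \left(-22\right) = -28713 - 308 = -29021$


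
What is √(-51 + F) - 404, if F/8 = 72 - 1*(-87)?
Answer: -404 + √1221 ≈ -369.06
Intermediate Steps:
F = 1272 (F = 8*(72 - 1*(-87)) = 8*(72 + 87) = 8*159 = 1272)
√(-51 + F) - 404 = √(-51 + 1272) - 404 = √1221 - 404 = -404 + √1221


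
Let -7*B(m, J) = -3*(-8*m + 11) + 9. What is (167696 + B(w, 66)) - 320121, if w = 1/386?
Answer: -29417365/193 ≈ -1.5242e+5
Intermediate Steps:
w = 1/386 ≈ 0.0025907
B(m, J) = 24/7 - 24*m/7 (B(m, J) = -(-3*(-8*m + 11) + 9)/7 = -(-3*(11 - 8*m) + 9)/7 = -((-33 + 24*m) + 9)/7 = -(-24 + 24*m)/7 = 24/7 - 24*m/7)
(167696 + B(w, 66)) - 320121 = (167696 + (24/7 - 24/7*1/386)) - 320121 = (167696 + (24/7 - 12/1351)) - 320121 = (167696 + 660/193) - 320121 = 32365988/193 - 320121 = -29417365/193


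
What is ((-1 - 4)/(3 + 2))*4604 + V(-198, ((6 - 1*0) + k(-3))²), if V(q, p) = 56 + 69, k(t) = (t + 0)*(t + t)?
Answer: -4479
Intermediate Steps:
k(t) = 2*t² (k(t) = t*(2*t) = 2*t²)
V(q, p) = 125
((-1 - 4)/(3 + 2))*4604 + V(-198, ((6 - 1*0) + k(-3))²) = ((-1 - 4)/(3 + 2))*4604 + 125 = -5/5*4604 + 125 = -5*⅕*4604 + 125 = -1*4604 + 125 = -4604 + 125 = -4479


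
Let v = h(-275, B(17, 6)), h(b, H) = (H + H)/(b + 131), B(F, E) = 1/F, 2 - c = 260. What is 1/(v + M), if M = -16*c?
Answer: 1224/5052671 ≈ 0.00024225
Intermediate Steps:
c = -258 (c = 2 - 1*260 = 2 - 260 = -258)
h(b, H) = 2*H/(131 + b) (h(b, H) = (2*H)/(131 + b) = 2*H/(131 + b))
v = -1/1224 (v = 2/(17*(131 - 275)) = 2*(1/17)/(-144) = 2*(1/17)*(-1/144) = -1/1224 ≈ -0.00081699)
M = 4128 (M = -16*(-258) = 4128)
1/(v + M) = 1/(-1/1224 + 4128) = 1/(5052671/1224) = 1224/5052671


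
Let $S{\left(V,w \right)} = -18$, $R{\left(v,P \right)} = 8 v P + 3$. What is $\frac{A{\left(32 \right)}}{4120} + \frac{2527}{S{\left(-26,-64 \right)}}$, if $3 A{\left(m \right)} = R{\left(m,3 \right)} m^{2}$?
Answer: $- \frac{709277}{9270} \approx -76.513$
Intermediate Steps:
$R{\left(v,P \right)} = 3 + 8 P v$ ($R{\left(v,P \right)} = 8 P v + 3 = 3 + 8 P v$)
$A{\left(m \right)} = \frac{m^{2} \left(3 + 24 m\right)}{3}$ ($A{\left(m \right)} = \frac{\left(3 + 8 \cdot 3 m\right) m^{2}}{3} = \frac{\left(3 + 24 m\right) m^{2}}{3} = \frac{m^{2} \left(3 + 24 m\right)}{3}$)
$\frac{A{\left(32 \right)}}{4120} + \frac{2527}{S{\left(-26,-64 \right)}} = \frac{32^{2} \left(1 + 8 \cdot 32\right)}{4120} + \frac{2527}{-18} = 1024 \left(1 + 256\right) \frac{1}{4120} + 2527 \left(- \frac{1}{18}\right) = 1024 \cdot 257 \cdot \frac{1}{4120} - \frac{2527}{18} = 263168 \cdot \frac{1}{4120} - \frac{2527}{18} = \frac{32896}{515} - \frac{2527}{18} = - \frac{709277}{9270}$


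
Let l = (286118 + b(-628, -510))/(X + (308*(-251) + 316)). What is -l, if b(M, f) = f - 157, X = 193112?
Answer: -285451/116120 ≈ -2.4582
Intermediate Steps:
b(M, f) = -157 + f
l = 285451/116120 (l = (286118 + (-157 - 510))/(193112 + (308*(-251) + 316)) = (286118 - 667)/(193112 + (-77308 + 316)) = 285451/(193112 - 76992) = 285451/116120 ≈ 2.4582)
-l = -1*285451/116120 = -285451/116120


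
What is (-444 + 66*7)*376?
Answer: 6768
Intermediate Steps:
(-444 + 66*7)*376 = (-444 + 462)*376 = 18*376 = 6768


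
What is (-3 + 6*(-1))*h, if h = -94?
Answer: 846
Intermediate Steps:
(-3 + 6*(-1))*h = (-3 + 6*(-1))*(-94) = (-3 - 6)*(-94) = -9*(-94) = 846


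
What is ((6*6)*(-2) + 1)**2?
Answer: 5041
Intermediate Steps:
((6*6)*(-2) + 1)**2 = (36*(-2) + 1)**2 = (-72 + 1)**2 = (-71)**2 = 5041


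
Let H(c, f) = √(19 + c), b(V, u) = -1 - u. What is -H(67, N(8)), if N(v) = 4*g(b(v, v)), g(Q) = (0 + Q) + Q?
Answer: -√86 ≈ -9.2736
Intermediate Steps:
g(Q) = 2*Q (g(Q) = Q + Q = 2*Q)
N(v) = -8 - 8*v (N(v) = 4*(2*(-1 - v)) = 4*(-2 - 2*v) = -8 - 8*v)
-H(67, N(8)) = -√(19 + 67) = -√86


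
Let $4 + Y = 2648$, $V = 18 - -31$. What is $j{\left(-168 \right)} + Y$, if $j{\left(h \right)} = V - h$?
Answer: $2861$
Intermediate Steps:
$V = 49$ ($V = 18 + 31 = 49$)
$Y = 2644$ ($Y = -4 + 2648 = 2644$)
$j{\left(h \right)} = 49 - h$
$j{\left(-168 \right)} + Y = \left(49 - -168\right) + 2644 = \left(49 + 168\right) + 2644 = 217 + 2644 = 2861$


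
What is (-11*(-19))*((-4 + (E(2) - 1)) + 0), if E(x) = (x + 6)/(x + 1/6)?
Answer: -3553/13 ≈ -273.31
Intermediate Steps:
E(x) = (6 + x)/(1/6 + x) (E(x) = (6 + x)/(x + 1/6) = (6 + x)/(1/6 + x))
(-11*(-19))*((-4 + (E(2) - 1)) + 0) = (-11*(-19))*((-4 + (6*(6 + 2)/(1 + 6*2) - 1)) + 0) = 209*((-4 + (6*8/(1 + 12) - 1)) + 0) = 209*((-4 + (6*8/13 - 1)) + 0) = 209*((-4 + (6*(1/13)*8 - 1)) + 0) = 209*((-4 + (48/13 - 1)) + 0) = 209*((-4 + 35/13) + 0) = 209*(-17/13 + 0) = 209*(-17/13) = -3553/13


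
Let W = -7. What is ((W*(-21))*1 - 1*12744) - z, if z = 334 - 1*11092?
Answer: -1839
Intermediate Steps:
z = -10758 (z = 334 - 11092 = -10758)
((W*(-21))*1 - 1*12744) - z = (-7*(-21)*1 - 1*12744) - 1*(-10758) = (147*1 - 12744) + 10758 = (147 - 12744) + 10758 = -12597 + 10758 = -1839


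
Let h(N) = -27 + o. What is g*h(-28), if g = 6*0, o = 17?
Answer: 0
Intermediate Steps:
h(N) = -10 (h(N) = -27 + 17 = -10)
g = 0
g*h(-28) = 0*(-10) = 0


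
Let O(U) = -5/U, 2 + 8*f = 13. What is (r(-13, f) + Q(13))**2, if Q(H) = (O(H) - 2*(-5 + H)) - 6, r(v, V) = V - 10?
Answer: 10400625/10816 ≈ 961.60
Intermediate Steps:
f = 11/8 (f = -1/4 + (1/8)*13 = -1/4 + 13/8 = 11/8 ≈ 1.3750)
r(v, V) = -10 + V
Q(H) = 4 - 5/H - 2*H (Q(H) = (-5/H - 2*(-5 + H)) - 6 = (-5/H + (10 - 2*H)) - 6 = (10 - 5/H - 2*H) - 6 = 4 - 5/H - 2*H)
(r(-13, f) + Q(13))**2 = ((-10 + 11/8) + (4 - 5/13 - 2*13))**2 = (-69/8 + (4 - 5*1/13 - 26))**2 = (-69/8 + (4 - 5/13 - 26))**2 = (-69/8 - 291/13)**2 = (-3225/104)**2 = 10400625/10816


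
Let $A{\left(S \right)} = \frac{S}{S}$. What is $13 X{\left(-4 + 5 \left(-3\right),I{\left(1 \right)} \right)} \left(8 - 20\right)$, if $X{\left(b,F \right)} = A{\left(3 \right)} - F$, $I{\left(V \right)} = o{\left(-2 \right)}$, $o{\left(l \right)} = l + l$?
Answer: $-780$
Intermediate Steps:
$o{\left(l \right)} = 2 l$
$A{\left(S \right)} = 1$
$I{\left(V \right)} = -4$ ($I{\left(V \right)} = 2 \left(-2\right) = -4$)
$X{\left(b,F \right)} = 1 - F$
$13 X{\left(-4 + 5 \left(-3\right),I{\left(1 \right)} \right)} \left(8 - 20\right) = 13 \left(1 - -4\right) \left(8 - 20\right) = 13 \left(1 + 4\right) \left(-12\right) = 13 \cdot 5 \left(-12\right) = 65 \left(-12\right) = -780$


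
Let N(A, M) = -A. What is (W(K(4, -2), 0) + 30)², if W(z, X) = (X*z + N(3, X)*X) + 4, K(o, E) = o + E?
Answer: 1156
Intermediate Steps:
K(o, E) = E + o
W(z, X) = 4 - 3*X + X*z (W(z, X) = (X*z + (-1*3)*X) + 4 = (X*z - 3*X) + 4 = (-3*X + X*z) + 4 = 4 - 3*X + X*z)
(W(K(4, -2), 0) + 30)² = ((4 - 3*0 + 0*(-2 + 4)) + 30)² = ((4 + 0 + 0*2) + 30)² = ((4 + 0 + 0) + 30)² = (4 + 30)² = 34² = 1156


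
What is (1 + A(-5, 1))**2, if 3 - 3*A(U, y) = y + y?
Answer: 16/9 ≈ 1.7778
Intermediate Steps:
A(U, y) = 1 - 2*y/3 (A(U, y) = 1 - (y + y)/3 = 1 - 2*y/3)
(1 + A(-5, 1))**2 = (1 + (1 - 2/3*1))**2 = (1 + (1 - 2/3))**2 = (1 + 1/3)**2 = (4/3)**2 = 16/9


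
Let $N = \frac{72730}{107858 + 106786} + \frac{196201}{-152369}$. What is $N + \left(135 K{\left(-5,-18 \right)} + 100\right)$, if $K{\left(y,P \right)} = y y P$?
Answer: $- \frac{991797419646737}{16352545818} \approx -60651.0$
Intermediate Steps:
$N = - \frac{15515785037}{16352545818}$ ($N = \frac{72730}{214644} + 196201 \left(- \frac{1}{152369}\right) = 72730 \cdot \frac{1}{214644} - \frac{196201}{152369} = \frac{36365}{107322} - \frac{196201}{152369} = - \frac{15515785037}{16352545818} \approx -0.94883$)
$K{\left(y,P \right)} = P y^{2}$ ($K{\left(y,P \right)} = y^{2} P = P y^{2}$)
$N + \left(135 K{\left(-5,-18 \right)} + 100\right) = - \frac{15515785037}{16352545818} + \left(135 \left(- 18 \left(-5\right)^{2}\right) + 100\right) = - \frac{15515785037}{16352545818} + \left(135 \left(\left(-18\right) 25\right) + 100\right) = - \frac{15515785037}{16352545818} + \left(135 \left(-450\right) + 100\right) = - \frac{15515785037}{16352545818} + \left(-60750 + 100\right) = - \frac{15515785037}{16352545818} - 60650 = - \frac{991797419646737}{16352545818}$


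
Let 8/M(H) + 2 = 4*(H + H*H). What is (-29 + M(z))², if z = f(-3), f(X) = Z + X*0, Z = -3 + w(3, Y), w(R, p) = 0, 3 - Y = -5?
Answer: 99225/121 ≈ 820.04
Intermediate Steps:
Y = 8 (Y = 3 - 1*(-5) = 3 + 5 = 8)
Z = -3 (Z = -3 + 0 = -3)
f(X) = -3 (f(X) = -3 + X*0 = -3 + 0 = -3)
z = -3
M(H) = 8/(-2 + 4*H + 4*H²) (M(H) = 8/(-2 + 4*(H + H*H)) = 8/(-2 + 4*(H + H²)) = 8/(-2 + (4*H + 4*H²)) = 8/(-2 + 4*H + 4*H²))
(-29 + M(z))² = (-29 + 4/(-1 + 2*(-3) + 2*(-3)²))² = (-29 + 4/(-1 - 6 + 2*9))² = (-29 + 4/(-1 - 6 + 18))² = (-29 + 4/11)² = (-315/11)² = 99225/121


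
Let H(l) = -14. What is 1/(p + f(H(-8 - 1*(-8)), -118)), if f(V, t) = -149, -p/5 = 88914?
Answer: -1/444719 ≈ -2.2486e-6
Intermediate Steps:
p = -444570 (p = -5*88914 = -444570)
1/(p + f(H(-8 - 1*(-8)), -118)) = 1/(-444570 - 149) = 1/(-444719) = -1/444719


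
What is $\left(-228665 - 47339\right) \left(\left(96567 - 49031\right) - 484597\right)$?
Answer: $120630584244$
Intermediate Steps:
$\left(-228665 - 47339\right) \left(\left(96567 - 49031\right) - 484597\right) = - 276004 \left(47536 - 484597\right) = \left(-276004\right) \left(-437061\right) = 120630584244$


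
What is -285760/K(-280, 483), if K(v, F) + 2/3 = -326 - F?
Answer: 857280/2429 ≈ 352.94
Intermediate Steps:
K(v, F) = -980/3 - F (K(v, F) = -⅔ + (-326 - F) = -980/3 - F)
-285760/K(-280, 483) = -285760/(-980/3 - 1*483) = -285760/(-980/3 - 483) = -285760/(-2429/3) = -285760*(-3/2429) = 857280/2429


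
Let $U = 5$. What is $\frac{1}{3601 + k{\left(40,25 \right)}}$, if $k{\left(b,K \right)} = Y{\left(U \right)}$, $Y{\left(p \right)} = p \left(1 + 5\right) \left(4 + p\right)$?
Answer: $\frac{1}{3871} \approx 0.00025833$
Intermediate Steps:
$Y{\left(p \right)} = p \left(24 + 6 p\right)$ ($Y{\left(p \right)} = p 6 \left(4 + p\right) = p \left(24 + 6 p\right)$)
$k{\left(b,K \right)} = 270$ ($k{\left(b,K \right)} = 6 \cdot 5 \left(4 + 5\right) = 6 \cdot 5 \cdot 9 = 270$)
$\frac{1}{3601 + k{\left(40,25 \right)}} = \frac{1}{3601 + 270} = \frac{1}{3871}$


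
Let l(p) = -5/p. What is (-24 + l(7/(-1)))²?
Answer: 26569/49 ≈ 542.22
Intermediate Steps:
(-24 + l(7/(-1)))² = (-24 - 5/(7/(-1)))² = (-24 - 5/(7*(-1)))² = (-24 - 5/(-7))² = (-24 - 5*(-⅐))² = (-24 + 5/7)² = (-163/7)² = 26569/49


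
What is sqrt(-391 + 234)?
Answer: I*sqrt(157) ≈ 12.53*I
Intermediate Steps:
sqrt(-391 + 234) = sqrt(-157) = I*sqrt(157)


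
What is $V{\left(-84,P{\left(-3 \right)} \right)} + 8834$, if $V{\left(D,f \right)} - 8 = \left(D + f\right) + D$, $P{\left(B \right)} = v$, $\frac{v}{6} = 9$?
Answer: $8728$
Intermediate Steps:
$v = 54$ ($v = 6 \cdot 9 = 54$)
$P{\left(B \right)} = 54$
$V{\left(D,f \right)} = 8 + f + 2 D$ ($V{\left(D,f \right)} = 8 + \left(\left(D + f\right) + D\right) = 8 + \left(f + 2 D\right) = 8 + f + 2 D$)
$V{\left(-84,P{\left(-3 \right)} \right)} + 8834 = \left(8 + 54 + 2 \left(-84\right)\right) + 8834 = \left(8 + 54 - 168\right) + 8834 = -106 + 8834 = 8728$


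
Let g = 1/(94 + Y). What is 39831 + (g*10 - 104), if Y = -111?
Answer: 675349/17 ≈ 39726.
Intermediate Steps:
g = -1/17 (g = 1/(94 - 111) = 1/(-17) = -1/17 ≈ -0.058824)
39831 + (g*10 - 104) = 39831 + (-1/17*10 - 104) = 39831 + (-10/17 - 104) = 39831 - 1778/17 = 675349/17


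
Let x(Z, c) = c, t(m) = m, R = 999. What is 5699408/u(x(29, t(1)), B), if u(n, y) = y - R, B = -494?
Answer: -5699408/1493 ≈ -3817.4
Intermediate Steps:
u(n, y) = -999 + y (u(n, y) = y - 1*999 = y - 999 = -999 + y)
5699408/u(x(29, t(1)), B) = 5699408/(-999 - 494) = 5699408/(-1493) = 5699408*(-1/1493) = -5699408/1493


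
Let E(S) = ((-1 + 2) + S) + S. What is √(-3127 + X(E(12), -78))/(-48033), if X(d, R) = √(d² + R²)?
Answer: -I*√(3127 - √6709)/48033 ≈ -0.0011488*I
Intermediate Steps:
E(S) = 1 + 2*S (E(S) = (1 + S) + S = 1 + 2*S)
X(d, R) = √(R² + d²)
√(-3127 + X(E(12), -78))/(-48033) = √(-3127 + √((-78)² + (1 + 2*12)²))/(-48033) = √(-3127 + √(6084 + (1 + 24)²))*(-1/48033) = √(-3127 + √(6084 + 25²))*(-1/48033) = √(-3127 + √(6084 + 625))*(-1/48033) = √(-3127 + √6709)*(-1/48033) = -√(-3127 + √6709)/48033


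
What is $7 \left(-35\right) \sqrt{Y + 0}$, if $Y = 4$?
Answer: $-490$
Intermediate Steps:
$7 \left(-35\right) \sqrt{Y + 0} = 7 \left(-35\right) \sqrt{4 + 0} = - 245 \sqrt{4} = \left(-245\right) 2 = -490$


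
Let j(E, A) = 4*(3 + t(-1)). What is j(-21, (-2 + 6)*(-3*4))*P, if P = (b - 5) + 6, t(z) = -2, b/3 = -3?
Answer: -32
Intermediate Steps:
b = -9 (b = 3*(-3) = -9)
P = -8 (P = (-9 - 5) + 6 = -14 + 6 = -8)
j(E, A) = 4 (j(E, A) = 4*(3 - 2) = 4*1 = 4)
j(-21, (-2 + 6)*(-3*4))*P = 4*(-8) = -32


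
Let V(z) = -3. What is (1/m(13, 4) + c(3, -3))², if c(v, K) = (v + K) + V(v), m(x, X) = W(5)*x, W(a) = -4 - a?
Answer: 123904/13689 ≈ 9.0514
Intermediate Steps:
m(x, X) = -9*x (m(x, X) = (-4 - 1*5)*x = (-4 - 5)*x = -9*x)
c(v, K) = -3 + K + v (c(v, K) = (v + K) - 3 = (K + v) - 3 = -3 + K + v)
(1/m(13, 4) + c(3, -3))² = (1/(-9*13) + (-3 - 3 + 3))² = (1/(-117) - 3)² = (-1/117 - 3)² = (-352/117)² = 123904/13689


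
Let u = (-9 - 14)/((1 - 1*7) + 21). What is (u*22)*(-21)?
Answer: 3542/5 ≈ 708.40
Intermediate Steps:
u = -23/15 (u = -23/((1 - 7) + 21) = -23/(-6 + 21) = -23/15 ≈ -1.5333)
(u*22)*(-21) = -23/15*22*(-21) = -506/15*(-21) = 3542/5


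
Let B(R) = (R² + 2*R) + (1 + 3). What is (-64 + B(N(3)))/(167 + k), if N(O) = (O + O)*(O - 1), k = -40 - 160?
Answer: -36/11 ≈ -3.2727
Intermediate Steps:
k = -200
N(O) = 2*O*(-1 + O) (N(O) = (2*O)*(-1 + O) = 2*O*(-1 + O))
B(R) = 4 + R² + 2*R (B(R) = (R² + 2*R) + 4 = 4 + R² + 2*R)
(-64 + B(N(3)))/(167 + k) = (-64 + (4 + (2*3*(-1 + 3))² + 2*(2*3*(-1 + 3))))/(167 - 200) = (-64 + (4 + (2*3*2)² + 2*(2*3*2)))/(-33) = (-64 + (4 + 12² + 2*12))*(-1/33) = (-64 + (4 + 144 + 24))*(-1/33) = (-64 + 172)*(-1/33) = 108*(-1/33) = -36/11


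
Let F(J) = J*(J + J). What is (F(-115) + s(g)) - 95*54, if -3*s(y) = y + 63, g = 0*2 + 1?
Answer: 63896/3 ≈ 21299.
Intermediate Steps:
g = 1 (g = 0 + 1 = 1)
F(J) = 2*J² (F(J) = J*(2*J) = 2*J²)
s(y) = -21 - y/3 (s(y) = -(y + 63)/3 = -(63 + y)/3 = -21 - y/3)
(F(-115) + s(g)) - 95*54 = (2*(-115)² + (-21 - ⅓*1)) - 95*54 = (2*13225 + (-21 - ⅓)) - 5130 = (26450 - 64/3) - 5130 = 79286/3 - 5130 = 63896/3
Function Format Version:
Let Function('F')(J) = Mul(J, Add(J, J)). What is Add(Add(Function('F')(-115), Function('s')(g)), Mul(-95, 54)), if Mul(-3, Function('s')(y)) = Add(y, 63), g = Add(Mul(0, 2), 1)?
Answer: Rational(63896, 3) ≈ 21299.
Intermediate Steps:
g = 1 (g = Add(0, 1) = 1)
Function('F')(J) = Mul(2, Pow(J, 2)) (Function('F')(J) = Mul(J, Mul(2, J)) = Mul(2, Pow(J, 2)))
Function('s')(y) = Add(-21, Mul(Rational(-1, 3), y)) (Function('s')(y) = Mul(Rational(-1, 3), Add(y, 63)) = Mul(Rational(-1, 3), Add(63, y)) = Add(-21, Mul(Rational(-1, 3), y)))
Add(Add(Function('F')(-115), Function('s')(g)), Mul(-95, 54)) = Add(Add(Mul(2, Pow(-115, 2)), Add(-21, Mul(Rational(-1, 3), 1))), Mul(-95, 54)) = Add(Add(Mul(2, 13225), Add(-21, Rational(-1, 3))), -5130) = Add(Add(26450, Rational(-64, 3)), -5130) = Add(Rational(79286, 3), -5130) = Rational(63896, 3)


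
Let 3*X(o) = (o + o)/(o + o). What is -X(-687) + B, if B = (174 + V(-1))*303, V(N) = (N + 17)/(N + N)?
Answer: 150893/3 ≈ 50298.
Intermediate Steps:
V(N) = (17 + N)/(2*N) (V(N) = (17 + N)/((2*N)) = (17 + N)*(1/(2*N)) = (17 + N)/(2*N))
X(o) = ⅓ (X(o) = ((o + o)/(o + o))/3 = ((2*o)/((2*o)))/3 = ((2*o)*(1/(2*o)))/3 = (⅓)*1 = ⅓)
B = 50298 (B = (174 + (½)*(17 - 1)/(-1))*303 = (174 + (½)*(-1)*16)*303 = (174 - 8)*303 = 166*303 = 50298)
-X(-687) + B = -1*⅓ + 50298 = -⅓ + 50298 = 150893/3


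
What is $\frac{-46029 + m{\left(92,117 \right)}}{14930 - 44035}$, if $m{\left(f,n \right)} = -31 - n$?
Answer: $\frac{46177}{29105} \approx 1.5866$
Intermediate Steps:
$\frac{-46029 + m{\left(92,117 \right)}}{14930 - 44035} = \frac{-46029 - 148}{14930 - 44035} = \frac{-46029 - 148}{-29105} = \left(-46029 - 148\right) \left(- \frac{1}{29105}\right) = \left(-46177\right) \left(- \frac{1}{29105}\right) = \frac{46177}{29105}$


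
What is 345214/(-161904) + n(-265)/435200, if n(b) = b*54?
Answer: -953462369/440378880 ≈ -2.1651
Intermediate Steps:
n(b) = 54*b
345214/(-161904) + n(-265)/435200 = 345214/(-161904) + (54*(-265))/435200 = 345214*(-1/161904) - 14310*1/435200 = -172607/80952 - 1431/43520 = -953462369/440378880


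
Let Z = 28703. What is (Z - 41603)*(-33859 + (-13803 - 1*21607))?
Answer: 893570100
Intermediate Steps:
(Z - 41603)*(-33859 + (-13803 - 1*21607)) = (28703 - 41603)*(-33859 + (-13803 - 1*21607)) = -12900*(-33859 + (-13803 - 21607)) = -12900*(-33859 - 35410) = -12900*(-69269) = 893570100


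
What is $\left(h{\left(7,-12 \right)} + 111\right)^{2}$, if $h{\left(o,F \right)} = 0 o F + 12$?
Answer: $15129$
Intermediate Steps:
$h{\left(o,F \right)} = 12$ ($h{\left(o,F \right)} = 0 F + 12 = 0 + 12 = 12$)
$\left(h{\left(7,-12 \right)} + 111\right)^{2} = \left(12 + 111\right)^{2} = 123^{2} = 15129$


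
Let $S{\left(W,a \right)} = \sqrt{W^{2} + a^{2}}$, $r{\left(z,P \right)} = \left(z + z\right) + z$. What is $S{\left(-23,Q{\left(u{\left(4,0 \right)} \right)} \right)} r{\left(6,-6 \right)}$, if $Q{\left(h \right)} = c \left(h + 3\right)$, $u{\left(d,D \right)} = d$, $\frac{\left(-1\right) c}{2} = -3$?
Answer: $18 \sqrt{2293} \approx 861.94$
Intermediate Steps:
$c = 6$ ($c = \left(-2\right) \left(-3\right) = 6$)
$Q{\left(h \right)} = 18 + 6 h$ ($Q{\left(h \right)} = 6 \left(h + 3\right) = 6 \left(3 + h\right) = 18 + 6 h$)
$r{\left(z,P \right)} = 3 z$ ($r{\left(z,P \right)} = 2 z + z = 3 z$)
$S{\left(-23,Q{\left(u{\left(4,0 \right)} \right)} \right)} r{\left(6,-6 \right)} = \sqrt{\left(-23\right)^{2} + \left(18 + 6 \cdot 4\right)^{2}} \cdot 3 \cdot 6 = \sqrt{529 + \left(18 + 24\right)^{2}} \cdot 18 = \sqrt{529 + 42^{2}} \cdot 18 = \sqrt{529 + 1764} \cdot 18 = \sqrt{2293} \cdot 18 = 18 \sqrt{2293}$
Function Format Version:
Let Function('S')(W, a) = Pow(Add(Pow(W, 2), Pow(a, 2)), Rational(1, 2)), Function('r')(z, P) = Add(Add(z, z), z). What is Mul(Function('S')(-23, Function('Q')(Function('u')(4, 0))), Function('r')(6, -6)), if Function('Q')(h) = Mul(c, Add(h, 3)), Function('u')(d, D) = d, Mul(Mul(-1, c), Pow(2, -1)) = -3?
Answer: Mul(18, Pow(2293, Rational(1, 2))) ≈ 861.94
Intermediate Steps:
c = 6 (c = Mul(-2, -3) = 6)
Function('Q')(h) = Add(18, Mul(6, h)) (Function('Q')(h) = Mul(6, Add(h, 3)) = Mul(6, Add(3, h)) = Add(18, Mul(6, h)))
Function('r')(z, P) = Mul(3, z) (Function('r')(z, P) = Add(Mul(2, z), z) = Mul(3, z))
Mul(Function('S')(-23, Function('Q')(Function('u')(4, 0))), Function('r')(6, -6)) = Mul(Pow(Add(Pow(-23, 2), Pow(Add(18, Mul(6, 4)), 2)), Rational(1, 2)), Mul(3, 6)) = Mul(Pow(Add(529, Pow(Add(18, 24), 2)), Rational(1, 2)), 18) = Mul(Pow(Add(529, Pow(42, 2)), Rational(1, 2)), 18) = Mul(Pow(Add(529, 1764), Rational(1, 2)), 18) = Mul(Pow(2293, Rational(1, 2)), 18) = Mul(18, Pow(2293, Rational(1, 2)))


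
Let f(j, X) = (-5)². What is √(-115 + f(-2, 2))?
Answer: 3*I*√10 ≈ 9.4868*I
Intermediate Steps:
f(j, X) = 25
√(-115 + f(-2, 2)) = √(-115 + 25) = √(-90) = 3*I*√10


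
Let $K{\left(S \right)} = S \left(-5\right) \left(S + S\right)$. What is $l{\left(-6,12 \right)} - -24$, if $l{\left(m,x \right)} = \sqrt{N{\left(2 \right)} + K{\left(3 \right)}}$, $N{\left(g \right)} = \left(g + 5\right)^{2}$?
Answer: $24 + i \sqrt{41} \approx 24.0 + 6.4031 i$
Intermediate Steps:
$N{\left(g \right)} = \left(5 + g\right)^{2}$
$K{\left(S \right)} = - 10 S^{2}$ ($K{\left(S \right)} = - 5 S 2 S = - 10 S^{2}$)
$l{\left(m,x \right)} = i \sqrt{41}$ ($l{\left(m,x \right)} = \sqrt{\left(5 + 2\right)^{2} - 10 \cdot 3^{2}} = \sqrt{7^{2} - 90} = \sqrt{49 - 90} = \sqrt{-41} = i \sqrt{41}$)
$l{\left(-6,12 \right)} - -24 = i \sqrt{41} - -24 = i \sqrt{41} + 24 = 24 + i \sqrt{41}$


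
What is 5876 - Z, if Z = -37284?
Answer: 43160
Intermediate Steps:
5876 - Z = 5876 - 1*(-37284) = 5876 + 37284 = 43160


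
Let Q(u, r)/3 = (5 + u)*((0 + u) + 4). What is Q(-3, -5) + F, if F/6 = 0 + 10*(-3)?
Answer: -174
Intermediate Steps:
Q(u, r) = 3*(4 + u)*(5 + u) (Q(u, r) = 3*((5 + u)*((0 + u) + 4)) = 3*((5 + u)*(u + 4)) = 3*((5 + u)*(4 + u)) = 3*((4 + u)*(5 + u)) = 3*(4 + u)*(5 + u))
F = -180 (F = 6*(0 + 10*(-3)) = 6*(0 - 30) = 6*(-30) = -180)
Q(-3, -5) + F = (60 + 3*(-3)² + 27*(-3)) - 180 = (60 + 3*9 - 81) - 180 = (60 + 27 - 81) - 180 = 6 - 180 = -174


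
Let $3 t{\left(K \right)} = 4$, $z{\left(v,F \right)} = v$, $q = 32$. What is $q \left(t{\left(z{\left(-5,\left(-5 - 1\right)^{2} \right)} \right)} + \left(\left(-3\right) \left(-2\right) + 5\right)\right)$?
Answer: $\frac{1184}{3} \approx 394.67$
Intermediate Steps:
$t{\left(K \right)} = \frac{4}{3}$ ($t{\left(K \right)} = \frac{1}{3} \cdot 4 = \frac{4}{3}$)
$q \left(t{\left(z{\left(-5,\left(-5 - 1\right)^{2} \right)} \right)} + \left(\left(-3\right) \left(-2\right) + 5\right)\right) = 32 \left(\frac{4}{3} + \left(\left(-3\right) \left(-2\right) + 5\right)\right) = 32 \left(\frac{4}{3} + \left(6 + 5\right)\right) = 32 \left(\frac{4}{3} + 11\right) = 32 \cdot \frac{37}{3} = \frac{1184}{3}$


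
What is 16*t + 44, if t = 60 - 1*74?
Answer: -180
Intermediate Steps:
t = -14 (t = 60 - 74 = -14)
16*t + 44 = 16*(-14) + 44 = -224 + 44 = -180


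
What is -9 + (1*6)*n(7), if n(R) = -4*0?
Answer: -9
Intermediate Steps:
n(R) = 0
-9 + (1*6)*n(7) = -9 + (1*6)*0 = -9 + 6*0 = -9 + 0 = -9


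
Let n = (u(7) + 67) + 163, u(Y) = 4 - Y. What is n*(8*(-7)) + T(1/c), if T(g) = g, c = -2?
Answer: -25425/2 ≈ -12713.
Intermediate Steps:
n = 227 (n = ((4 - 1*7) + 67) + 163 = ((4 - 7) + 67) + 163 = (-3 + 67) + 163 = 64 + 163 = 227)
n*(8*(-7)) + T(1/c) = 227*(8*(-7)) + 1/(-2) = 227*(-56) - ½ = -12712 - ½ = -25425/2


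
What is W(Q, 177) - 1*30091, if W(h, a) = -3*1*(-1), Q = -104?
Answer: -30088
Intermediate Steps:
W(h, a) = 3 (W(h, a) = -3*(-1) = 3)
W(Q, 177) - 1*30091 = 3 - 1*30091 = 3 - 30091 = -30088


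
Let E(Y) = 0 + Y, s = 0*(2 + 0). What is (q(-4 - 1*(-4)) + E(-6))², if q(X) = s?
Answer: 36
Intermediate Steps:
s = 0 (s = 0*2 = 0)
q(X) = 0
E(Y) = Y
(q(-4 - 1*(-4)) + E(-6))² = (0 - 6)² = (-6)² = 36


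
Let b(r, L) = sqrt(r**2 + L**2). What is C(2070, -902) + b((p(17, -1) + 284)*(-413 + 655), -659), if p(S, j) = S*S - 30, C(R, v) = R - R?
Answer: sqrt(17267971117) ≈ 1.3141e+5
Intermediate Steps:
C(R, v) = 0
p(S, j) = -30 + S**2 (p(S, j) = S**2 - 30 = -30 + S**2)
b(r, L) = sqrt(L**2 + r**2)
C(2070, -902) + b((p(17, -1) + 284)*(-413 + 655), -659) = 0 + sqrt((-659)**2 + (((-30 + 17**2) + 284)*(-413 + 655))**2) = 0 + sqrt(434281 + (((-30 + 289) + 284)*242)**2) = 0 + sqrt(434281 + ((259 + 284)*242)**2) = 0 + sqrt(434281 + (543*242)**2) = 0 + sqrt(434281 + 131406**2) = 0 + sqrt(434281 + 17267536836) = 0 + sqrt(17267971117) = sqrt(17267971117)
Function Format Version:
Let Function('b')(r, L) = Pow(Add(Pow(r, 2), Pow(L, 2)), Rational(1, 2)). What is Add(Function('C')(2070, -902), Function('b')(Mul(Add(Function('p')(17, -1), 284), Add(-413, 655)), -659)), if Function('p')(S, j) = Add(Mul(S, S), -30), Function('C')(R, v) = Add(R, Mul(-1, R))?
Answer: Pow(17267971117, Rational(1, 2)) ≈ 1.3141e+5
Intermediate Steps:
Function('C')(R, v) = 0
Function('p')(S, j) = Add(-30, Pow(S, 2)) (Function('p')(S, j) = Add(Pow(S, 2), -30) = Add(-30, Pow(S, 2)))
Function('b')(r, L) = Pow(Add(Pow(L, 2), Pow(r, 2)), Rational(1, 2))
Add(Function('C')(2070, -902), Function('b')(Mul(Add(Function('p')(17, -1), 284), Add(-413, 655)), -659)) = Add(0, Pow(Add(Pow(-659, 2), Pow(Mul(Add(Add(-30, Pow(17, 2)), 284), Add(-413, 655)), 2)), Rational(1, 2))) = Add(0, Pow(Add(434281, Pow(Mul(Add(Add(-30, 289), 284), 242), 2)), Rational(1, 2))) = Add(0, Pow(Add(434281, Pow(Mul(Add(259, 284), 242), 2)), Rational(1, 2))) = Add(0, Pow(Add(434281, Pow(Mul(543, 242), 2)), Rational(1, 2))) = Add(0, Pow(Add(434281, Pow(131406, 2)), Rational(1, 2))) = Add(0, Pow(Add(434281, 17267536836), Rational(1, 2))) = Add(0, Pow(17267971117, Rational(1, 2))) = Pow(17267971117, Rational(1, 2))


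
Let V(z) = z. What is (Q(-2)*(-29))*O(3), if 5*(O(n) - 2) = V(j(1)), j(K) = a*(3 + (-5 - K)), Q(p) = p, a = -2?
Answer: 928/5 ≈ 185.60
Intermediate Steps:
j(K) = 4 + 2*K (j(K) = -2*(3 + (-5 - K)) = -2*(-2 - K) = 4 + 2*K)
O(n) = 16/5 (O(n) = 2 + (4 + 2*1)/5 = 2 + (4 + 2)/5 = 2 + (1/5)*6 = 2 + 6/5 = 16/5)
(Q(-2)*(-29))*O(3) = -2*(-29)*(16/5) = 58*(16/5) = 928/5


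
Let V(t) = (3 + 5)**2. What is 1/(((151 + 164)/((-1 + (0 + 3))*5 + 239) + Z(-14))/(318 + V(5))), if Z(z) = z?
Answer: -31706/1057 ≈ -29.996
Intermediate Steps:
V(t) = 64 (V(t) = 8**2 = 64)
1/(((151 + 164)/((-1 + (0 + 3))*5 + 239) + Z(-14))/(318 + V(5))) = 1/(((151 + 164)/((-1 + (0 + 3))*5 + 239) - 14)/(318 + 64)) = 1/((315/((-1 + 3)*5 + 239) - 14)/382) = 1/((315/(2*5 + 239) - 14)*(1/382)) = 1/((315/(10 + 239) - 14)*(1/382)) = 1/((315/249 - 14)*(1/382)) = 1/((315*(1/249) - 14)*(1/382)) = 1/((105/83 - 14)*(1/382)) = 1/(-1057/83*1/382) = 1/(-1057/31706) = -31706/1057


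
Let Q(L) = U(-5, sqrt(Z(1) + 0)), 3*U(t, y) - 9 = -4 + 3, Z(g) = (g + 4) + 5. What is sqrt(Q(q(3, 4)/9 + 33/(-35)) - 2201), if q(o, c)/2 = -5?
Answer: I*sqrt(19785)/3 ≈ 46.886*I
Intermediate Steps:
q(o, c) = -10 (q(o, c) = 2*(-5) = -10)
Z(g) = 9 + g (Z(g) = (4 + g) + 5 = 9 + g)
U(t, y) = 8/3 (U(t, y) = 3 + (-4 + 3)/3 = 3 + (1/3)*(-1) = 3 - 1/3 = 8/3)
Q(L) = 8/3
sqrt(Q(q(3, 4)/9 + 33/(-35)) - 2201) = sqrt(8/3 - 2201) = sqrt(-6595/3) = I*sqrt(19785)/3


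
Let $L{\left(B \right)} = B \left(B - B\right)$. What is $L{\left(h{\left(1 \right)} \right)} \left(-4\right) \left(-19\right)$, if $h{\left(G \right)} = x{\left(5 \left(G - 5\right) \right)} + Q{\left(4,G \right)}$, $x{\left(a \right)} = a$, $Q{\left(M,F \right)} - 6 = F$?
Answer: $0$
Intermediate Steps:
$Q{\left(M,F \right)} = 6 + F$
$h{\left(G \right)} = -19 + 6 G$ ($h{\left(G \right)} = 5 \left(G - 5\right) + \left(6 + G\right) = 5 \left(-5 + G\right) + \left(6 + G\right) = \left(-25 + 5 G\right) + \left(6 + G\right) = -19 + 6 G$)
$L{\left(B \right)} = 0$ ($L{\left(B \right)} = B 0 = 0$)
$L{\left(h{\left(1 \right)} \right)} \left(-4\right) \left(-19\right) = 0 \left(-4\right) \left(-19\right) = 0 \left(-19\right) = 0$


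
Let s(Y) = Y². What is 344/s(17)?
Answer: 344/289 ≈ 1.1903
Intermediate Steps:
344/s(17) = 344/(17²) = 344/289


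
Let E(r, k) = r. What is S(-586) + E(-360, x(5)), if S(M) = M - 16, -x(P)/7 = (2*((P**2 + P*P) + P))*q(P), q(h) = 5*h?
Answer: -962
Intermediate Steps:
x(P) = -35*P*(2*P + 4*P**2) (x(P) = -7*2*((P**2 + P*P) + P)*5*P = -7*2*((P**2 + P**2) + P)*5*P = -7*2*(2*P**2 + P)*5*P = -7*2*(P + 2*P**2)*5*P = -7*(2*P + 4*P**2)*5*P = -35*P*(2*P + 4*P**2))
S(M) = -16 + M
S(-586) + E(-360, x(5)) = (-16 - 586) - 360 = -602 - 360 = -962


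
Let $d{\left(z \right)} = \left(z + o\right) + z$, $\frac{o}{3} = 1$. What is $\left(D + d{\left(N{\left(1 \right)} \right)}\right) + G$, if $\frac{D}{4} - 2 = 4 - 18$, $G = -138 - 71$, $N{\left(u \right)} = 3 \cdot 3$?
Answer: $-236$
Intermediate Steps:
$o = 3$ ($o = 3 \cdot 1 = 3$)
$N{\left(u \right)} = 9$
$d{\left(z \right)} = 3 + 2 z$ ($d{\left(z \right)} = \left(z + 3\right) + z = \left(3 + z\right) + z = 3 + 2 z$)
$G = -209$
$D = -48$ ($D = 8 + 4 \left(4 - 18\right) = 8 + 4 \left(-14\right) = 8 - 56 = -48$)
$\left(D + d{\left(N{\left(1 \right)} \right)}\right) + G = \left(-48 + \left(3 + 2 \cdot 9\right)\right) - 209 = \left(-48 + \left(3 + 18\right)\right) - 209 = \left(-48 + 21\right) - 209 = -27 - 209 = -236$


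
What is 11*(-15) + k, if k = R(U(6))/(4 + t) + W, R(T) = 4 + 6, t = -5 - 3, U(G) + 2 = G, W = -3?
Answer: -341/2 ≈ -170.50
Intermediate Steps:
U(G) = -2 + G
t = -8
R(T) = 10
k = -11/2 (k = 10/(4 - 8) - 3 = 10/(-4) - 3 = 10*(-¼) - 3 = -5/2 - 3 = -11/2 ≈ -5.5000)
11*(-15) + k = 11*(-15) - 11/2 = -165 - 11/2 = -341/2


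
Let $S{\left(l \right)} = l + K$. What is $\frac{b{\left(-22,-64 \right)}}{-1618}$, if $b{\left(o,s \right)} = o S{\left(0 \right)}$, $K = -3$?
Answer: $- \frac{33}{809} \approx -0.040791$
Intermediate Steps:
$S{\left(l \right)} = -3 + l$ ($S{\left(l \right)} = l - 3 = -3 + l$)
$b{\left(o,s \right)} = - 3 o$ ($b{\left(o,s \right)} = o \left(-3 + 0\right) = o \left(-3\right) = - 3 o$)
$\frac{b{\left(-22,-64 \right)}}{-1618} = \frac{\left(-3\right) \left(-22\right)}{-1618} = 66 \left(- \frac{1}{1618}\right) = - \frac{33}{809}$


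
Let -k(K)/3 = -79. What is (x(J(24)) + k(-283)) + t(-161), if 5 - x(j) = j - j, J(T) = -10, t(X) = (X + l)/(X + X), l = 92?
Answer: 3391/14 ≈ 242.21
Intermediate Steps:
k(K) = 237 (k(K) = -3*(-79) = 237)
t(X) = (92 + X)/(2*X) (t(X) = (X + 92)/(X + X) = (92 + X)/((2*X)) = (92 + X)*(1/(2*X)) = (92 + X)/(2*X))
x(j) = 5 (x(j) = 5 - (j - j) = 5 - 1*0 = 5 + 0 = 5)
(x(J(24)) + k(-283)) + t(-161) = (5 + 237) + (½)*(92 - 161)/(-161) = 242 + (½)*(-1/161)*(-69) = 242 + 3/14 = 3391/14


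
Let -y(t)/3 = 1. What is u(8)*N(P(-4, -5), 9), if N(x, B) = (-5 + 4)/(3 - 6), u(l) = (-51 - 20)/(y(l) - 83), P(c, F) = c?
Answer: 71/258 ≈ 0.27519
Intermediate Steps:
y(t) = -3 (y(t) = -3*1 = -3)
u(l) = 71/86 (u(l) = (-51 - 20)/(-3 - 83) = -71/(-86) = -71*(-1/86) = 71/86)
N(x, B) = ⅓ (N(x, B) = -1/(-3) = -1*(-⅓) = ⅓)
u(8)*N(P(-4, -5), 9) = (71/86)*(⅓) = 71/258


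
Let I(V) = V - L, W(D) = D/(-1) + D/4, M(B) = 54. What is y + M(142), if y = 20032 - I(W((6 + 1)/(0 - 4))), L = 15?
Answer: 321595/16 ≈ 20100.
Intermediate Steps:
W(D) = -3*D/4 (W(D) = D*(-1) + D*(¼) = -D + D/4 = -3*D/4)
I(V) = -15 + V (I(V) = V - 1*15 = V - 15 = -15 + V)
y = 320731/16 (y = 20032 - (-15 - 3*(6 + 1)/(4*(0 - 4))) = 20032 - (-15 - 21/(4*(-4))) = 20032 - (-15 - 21*(-1)/(4*4)) = 20032 - (-15 - ¾*(-7/4)) = 20032 - (-15 + 21/16) = 20032 - 1*(-219/16) = 20032 + 219/16 = 320731/16 ≈ 20046.)
y + M(142) = 320731/16 + 54 = 321595/16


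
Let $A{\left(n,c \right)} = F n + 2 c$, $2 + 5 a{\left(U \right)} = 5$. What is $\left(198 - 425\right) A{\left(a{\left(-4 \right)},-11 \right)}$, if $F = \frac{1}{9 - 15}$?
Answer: $\frac{50167}{10} \approx 5016.7$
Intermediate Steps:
$F = - \frac{1}{6}$ ($F = \frac{1}{-6} = - \frac{1}{6} \approx -0.16667$)
$a{\left(U \right)} = \frac{3}{5}$ ($a{\left(U \right)} = - \frac{2}{5} + \frac{1}{5} \cdot 5 = - \frac{2}{5} + 1 = \frac{3}{5}$)
$A{\left(n,c \right)} = 2 c - \frac{n}{6}$ ($A{\left(n,c \right)} = - \frac{n}{6} + 2 c = 2 c - \frac{n}{6}$)
$\left(198 - 425\right) A{\left(a{\left(-4 \right)},-11 \right)} = \left(198 - 425\right) \left(2 \left(-11\right) - \frac{1}{10}\right) = - 227 \left(-22 - \frac{1}{10}\right) = \left(-227\right) \left(- \frac{221}{10}\right) = \frac{50167}{10}$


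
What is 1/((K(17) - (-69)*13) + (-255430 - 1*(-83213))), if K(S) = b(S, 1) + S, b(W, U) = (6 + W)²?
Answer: -1/170774 ≈ -5.8557e-6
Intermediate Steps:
K(S) = S + (6 + S)² (K(S) = (6 + S)² + S = S + (6 + S)²)
1/((K(17) - (-69)*13) + (-255430 - 1*(-83213))) = 1/(((17 + (6 + 17)²) - (-69)*13) + (-255430 - 1*(-83213))) = 1/(((17 + 23²) - 69*(-13)) + (-255430 + 83213)) = 1/(((17 + 529) + 897) - 172217) = 1/((546 + 897) - 172217) = 1/(1443 - 172217) = 1/(-170774) = -1/170774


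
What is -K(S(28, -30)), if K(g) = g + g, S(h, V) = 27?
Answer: -54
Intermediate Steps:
K(g) = 2*g
-K(S(28, -30)) = -2*27 = -1*54 = -54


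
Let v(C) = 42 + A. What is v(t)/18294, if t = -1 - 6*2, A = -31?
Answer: 11/18294 ≈ 0.00060129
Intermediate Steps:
t = -13 (t = -1 - 12 = -13)
v(C) = 11 (v(C) = 42 - 31 = 11)
v(t)/18294 = 11/18294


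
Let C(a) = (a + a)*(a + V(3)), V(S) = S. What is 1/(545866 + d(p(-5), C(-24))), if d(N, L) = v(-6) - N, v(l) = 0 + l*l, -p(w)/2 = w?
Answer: 1/545892 ≈ 1.8319e-6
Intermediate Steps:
p(w) = -2*w
v(l) = l² (v(l) = 0 + l² = l²)
C(a) = 2*a*(3 + a) (C(a) = (a + a)*(a + 3) = (2*a)*(3 + a) = 2*a*(3 + a))
d(N, L) = 36 - N (d(N, L) = (-6)² - N = 36 - N)
1/(545866 + d(p(-5), C(-24))) = 1/(545866 + (36 - (-2)*(-5))) = 1/(545866 + (36 - 1*10)) = 1/(545866 + (36 - 10)) = 1/(545866 + 26) = 1/545892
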